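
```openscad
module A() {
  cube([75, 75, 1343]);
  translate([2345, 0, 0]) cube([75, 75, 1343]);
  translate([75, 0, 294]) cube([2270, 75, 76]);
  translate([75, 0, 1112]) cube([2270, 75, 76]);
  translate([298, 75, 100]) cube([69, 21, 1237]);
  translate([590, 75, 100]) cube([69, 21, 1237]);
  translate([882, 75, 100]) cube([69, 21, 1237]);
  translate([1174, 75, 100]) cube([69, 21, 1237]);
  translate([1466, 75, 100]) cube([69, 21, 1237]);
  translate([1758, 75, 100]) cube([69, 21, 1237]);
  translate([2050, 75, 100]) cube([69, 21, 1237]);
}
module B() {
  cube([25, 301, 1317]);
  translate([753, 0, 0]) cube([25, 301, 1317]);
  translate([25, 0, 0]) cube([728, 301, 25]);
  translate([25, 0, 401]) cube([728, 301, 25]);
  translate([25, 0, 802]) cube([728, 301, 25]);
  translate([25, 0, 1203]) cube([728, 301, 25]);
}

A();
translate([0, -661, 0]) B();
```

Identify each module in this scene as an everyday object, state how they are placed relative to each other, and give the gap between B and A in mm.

The bookshelf's nearest face is 360 mm from the fence section's −y face.

A is a fence section. B is a bookshelf. The bookshelf is on the floor beside the fence section on its −y side. The gap between the bookshelf and the fence section is 360 mm.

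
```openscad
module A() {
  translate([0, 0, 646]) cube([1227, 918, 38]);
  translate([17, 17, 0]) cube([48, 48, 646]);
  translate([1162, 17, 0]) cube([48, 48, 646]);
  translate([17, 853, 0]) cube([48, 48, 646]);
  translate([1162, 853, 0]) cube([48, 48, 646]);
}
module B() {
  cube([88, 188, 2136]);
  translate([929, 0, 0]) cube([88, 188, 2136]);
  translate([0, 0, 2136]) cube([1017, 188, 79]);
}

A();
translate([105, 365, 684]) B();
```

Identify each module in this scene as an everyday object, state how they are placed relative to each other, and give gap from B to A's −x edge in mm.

The door frame's min-x is at 105; the table's min-x is 0; gap = 105 mm.

A is a table. B is a door frame. The door frame is on top of the table, centred. The gap from the door frame to the table's −x edge is 105 mm.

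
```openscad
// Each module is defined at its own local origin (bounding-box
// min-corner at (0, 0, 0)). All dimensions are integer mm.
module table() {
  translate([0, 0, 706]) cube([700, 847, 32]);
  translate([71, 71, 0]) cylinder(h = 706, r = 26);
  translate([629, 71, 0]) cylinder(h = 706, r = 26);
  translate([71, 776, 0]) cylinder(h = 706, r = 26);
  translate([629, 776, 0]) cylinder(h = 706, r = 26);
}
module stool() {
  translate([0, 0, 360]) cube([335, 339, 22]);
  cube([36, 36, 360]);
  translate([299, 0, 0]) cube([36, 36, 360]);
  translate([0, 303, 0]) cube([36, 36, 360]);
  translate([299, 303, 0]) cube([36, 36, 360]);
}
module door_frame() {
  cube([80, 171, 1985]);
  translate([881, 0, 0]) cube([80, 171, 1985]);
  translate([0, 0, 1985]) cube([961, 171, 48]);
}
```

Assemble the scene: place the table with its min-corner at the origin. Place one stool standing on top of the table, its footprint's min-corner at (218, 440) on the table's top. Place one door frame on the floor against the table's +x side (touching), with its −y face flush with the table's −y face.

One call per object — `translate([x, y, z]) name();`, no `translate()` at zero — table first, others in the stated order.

table();
translate([218, 440, 738]) stool();
translate([700, 0, 0]) door_frame();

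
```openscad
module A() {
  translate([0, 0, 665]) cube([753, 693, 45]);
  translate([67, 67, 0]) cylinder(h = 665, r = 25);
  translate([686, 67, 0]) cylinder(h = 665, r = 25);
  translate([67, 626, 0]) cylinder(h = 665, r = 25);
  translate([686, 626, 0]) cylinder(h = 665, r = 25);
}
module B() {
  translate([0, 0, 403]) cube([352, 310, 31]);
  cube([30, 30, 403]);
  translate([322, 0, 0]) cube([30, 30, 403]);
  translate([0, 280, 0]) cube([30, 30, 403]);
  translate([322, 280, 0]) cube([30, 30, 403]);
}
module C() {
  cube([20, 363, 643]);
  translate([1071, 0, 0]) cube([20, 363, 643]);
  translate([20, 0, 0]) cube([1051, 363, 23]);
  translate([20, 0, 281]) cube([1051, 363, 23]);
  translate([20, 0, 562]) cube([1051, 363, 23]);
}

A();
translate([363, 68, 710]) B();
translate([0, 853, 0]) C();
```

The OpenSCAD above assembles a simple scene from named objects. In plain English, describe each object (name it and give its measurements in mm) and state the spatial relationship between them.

A is a table with a 753×693 mm rectangular top, 45 mm thick, top surface at z = 710 mm, supported by four round legs of 50 mm diameter, each leg's bounding box inset 42 mm from the nearest pair of top edges, running from the floor.

B is a simple wooden stool: a rectangular seat 352 mm (x) by 310 mm (y), 31 mm thick, top face at z = 434 mm, on four square legs, each 30×30 mm in cross-section. The legs rest on z = 0, each flush with a corner of the seat.

C is a bookshelf 1091 mm wide overall, 363 mm deep and 643 mm tall. The two sides are 20 mm thick vertical panels. 3 horizontal shelves of 23 mm thickness span between the inner faces of the sides; the lowest shelf sits on the floor and shelves are stacked with a clear vertical gap of 258 mm between each pair.

The stool is on top of the table. The bookshelf is on the floor beside the table on its +y side.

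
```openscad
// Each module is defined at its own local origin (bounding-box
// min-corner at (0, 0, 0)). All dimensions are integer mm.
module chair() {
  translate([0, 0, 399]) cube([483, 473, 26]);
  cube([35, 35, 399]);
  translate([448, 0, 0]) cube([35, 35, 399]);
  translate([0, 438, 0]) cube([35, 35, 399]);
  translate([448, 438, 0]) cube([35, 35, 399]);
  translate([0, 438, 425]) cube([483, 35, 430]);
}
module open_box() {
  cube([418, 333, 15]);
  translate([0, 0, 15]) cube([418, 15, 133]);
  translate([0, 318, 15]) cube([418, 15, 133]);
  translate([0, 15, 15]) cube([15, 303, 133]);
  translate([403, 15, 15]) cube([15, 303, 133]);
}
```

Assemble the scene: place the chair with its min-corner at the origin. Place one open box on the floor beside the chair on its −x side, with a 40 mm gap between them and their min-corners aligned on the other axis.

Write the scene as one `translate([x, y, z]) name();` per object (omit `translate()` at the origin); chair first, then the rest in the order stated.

chair();
translate([-458, 0, 0]) open_box();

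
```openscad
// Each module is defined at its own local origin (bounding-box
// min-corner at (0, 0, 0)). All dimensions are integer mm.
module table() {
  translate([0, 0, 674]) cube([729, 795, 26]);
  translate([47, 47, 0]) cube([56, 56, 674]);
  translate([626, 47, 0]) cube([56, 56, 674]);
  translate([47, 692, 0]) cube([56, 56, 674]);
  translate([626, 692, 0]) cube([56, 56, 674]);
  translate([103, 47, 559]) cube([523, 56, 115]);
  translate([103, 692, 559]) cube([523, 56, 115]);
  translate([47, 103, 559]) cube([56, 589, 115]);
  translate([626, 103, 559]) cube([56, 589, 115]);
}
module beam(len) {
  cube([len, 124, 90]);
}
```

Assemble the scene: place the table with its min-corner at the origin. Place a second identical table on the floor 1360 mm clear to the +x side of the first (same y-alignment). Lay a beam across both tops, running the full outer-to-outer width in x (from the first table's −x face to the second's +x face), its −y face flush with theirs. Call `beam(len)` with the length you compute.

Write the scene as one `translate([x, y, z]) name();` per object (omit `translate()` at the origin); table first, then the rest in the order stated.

table();
translate([2089, 0, 0]) table();
translate([0, 0, 700]) beam(2818);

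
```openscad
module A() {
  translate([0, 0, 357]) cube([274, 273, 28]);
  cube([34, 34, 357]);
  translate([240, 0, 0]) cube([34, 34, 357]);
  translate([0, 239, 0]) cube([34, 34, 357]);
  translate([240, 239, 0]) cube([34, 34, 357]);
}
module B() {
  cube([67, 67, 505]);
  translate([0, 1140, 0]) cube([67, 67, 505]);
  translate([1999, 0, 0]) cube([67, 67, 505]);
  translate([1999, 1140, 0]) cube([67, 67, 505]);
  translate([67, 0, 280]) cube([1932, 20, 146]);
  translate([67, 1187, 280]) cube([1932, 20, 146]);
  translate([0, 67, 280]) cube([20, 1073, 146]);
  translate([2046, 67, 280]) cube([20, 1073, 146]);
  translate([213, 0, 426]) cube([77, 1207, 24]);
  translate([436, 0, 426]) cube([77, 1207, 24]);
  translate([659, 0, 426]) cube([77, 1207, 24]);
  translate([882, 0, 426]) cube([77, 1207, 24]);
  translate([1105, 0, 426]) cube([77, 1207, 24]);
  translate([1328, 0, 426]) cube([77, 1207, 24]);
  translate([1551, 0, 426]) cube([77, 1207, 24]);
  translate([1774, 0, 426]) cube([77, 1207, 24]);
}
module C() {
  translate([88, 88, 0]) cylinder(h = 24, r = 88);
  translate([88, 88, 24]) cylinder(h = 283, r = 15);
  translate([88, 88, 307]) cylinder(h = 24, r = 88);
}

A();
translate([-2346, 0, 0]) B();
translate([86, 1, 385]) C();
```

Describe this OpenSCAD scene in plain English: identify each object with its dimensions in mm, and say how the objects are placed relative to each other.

A is a simple wooden stool: a rectangular seat 274 mm (x) by 273 mm (y), 28 mm thick, top face at z = 385 mm, on four square legs, each 34×34 mm in cross-section. The legs rest on z = 0, each flush with a corner of the seat.

B is a bed frame 2066 mm long (x) by 1207 mm wide (y). Four 67×67 mm corner posts, 505 mm tall, at the corners of the footprint. Four rails of 20 mm thickness and 146 mm height run between adjacent posts with their undersides at z = 280 mm, their outer faces flush with the outside of the frame (the two x-running rails run between the posts' inner faces; the two y-running rails run between the posts' inner faces). 8 slats, each 77 mm wide (x) and 24 mm thick, lie across the top of the two x-running rails, running the full 1207 mm width of the frame in y; the slats are evenly spaced along x between the inner faces of the end posts with equal gaps (rounded down to the nearest mm) at the −x end and between each pair — any rounding remainder accumulates at the +x end.

C is a spool: two coaxial disc flanges of radius 88 mm and thickness 24 mm, joined by a core cylinder of radius 15 mm and height 283 mm. The lower flange rests on z = 0 and the three cylinders share a vertical axis.

The bed frame is on the floor beside the stool on its −x side. The spool is on top of the stool.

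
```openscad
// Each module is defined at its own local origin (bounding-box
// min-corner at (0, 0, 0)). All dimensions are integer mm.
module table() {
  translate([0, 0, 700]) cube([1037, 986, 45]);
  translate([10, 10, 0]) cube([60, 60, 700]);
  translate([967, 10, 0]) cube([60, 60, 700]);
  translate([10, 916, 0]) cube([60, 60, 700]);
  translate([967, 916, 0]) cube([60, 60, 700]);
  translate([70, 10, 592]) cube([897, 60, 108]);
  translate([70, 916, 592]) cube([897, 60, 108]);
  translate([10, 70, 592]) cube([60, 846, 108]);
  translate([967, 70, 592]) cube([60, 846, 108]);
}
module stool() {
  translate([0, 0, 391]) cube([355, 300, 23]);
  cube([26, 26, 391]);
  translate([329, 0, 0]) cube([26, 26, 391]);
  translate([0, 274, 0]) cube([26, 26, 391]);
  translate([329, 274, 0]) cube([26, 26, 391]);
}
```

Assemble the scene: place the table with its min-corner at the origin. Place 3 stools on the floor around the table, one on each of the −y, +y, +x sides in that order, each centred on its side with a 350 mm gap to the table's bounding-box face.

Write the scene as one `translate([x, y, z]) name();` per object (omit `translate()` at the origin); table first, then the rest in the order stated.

table();
translate([341, -650, 0]) stool();
translate([341, 1336, 0]) stool();
translate([1387, 343, 0]) stool();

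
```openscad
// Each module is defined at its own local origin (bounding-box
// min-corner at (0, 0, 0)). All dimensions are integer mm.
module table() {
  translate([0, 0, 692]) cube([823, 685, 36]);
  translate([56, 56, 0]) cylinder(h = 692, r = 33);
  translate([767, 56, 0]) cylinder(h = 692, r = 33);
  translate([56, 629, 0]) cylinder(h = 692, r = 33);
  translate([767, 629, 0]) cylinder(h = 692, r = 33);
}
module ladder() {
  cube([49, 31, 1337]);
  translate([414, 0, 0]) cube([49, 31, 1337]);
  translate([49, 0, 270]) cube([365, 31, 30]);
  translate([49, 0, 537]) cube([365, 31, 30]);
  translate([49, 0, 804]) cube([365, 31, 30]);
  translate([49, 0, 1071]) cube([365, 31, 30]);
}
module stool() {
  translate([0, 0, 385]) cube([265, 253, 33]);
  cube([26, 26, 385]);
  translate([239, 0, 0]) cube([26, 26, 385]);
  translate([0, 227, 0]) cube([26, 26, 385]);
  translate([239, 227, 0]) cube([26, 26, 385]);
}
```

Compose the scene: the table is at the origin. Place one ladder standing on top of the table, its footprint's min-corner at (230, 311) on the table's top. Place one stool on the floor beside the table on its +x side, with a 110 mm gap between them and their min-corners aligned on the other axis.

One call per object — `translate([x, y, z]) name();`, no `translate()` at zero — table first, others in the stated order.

table();
translate([230, 311, 728]) ladder();
translate([933, 0, 0]) stool();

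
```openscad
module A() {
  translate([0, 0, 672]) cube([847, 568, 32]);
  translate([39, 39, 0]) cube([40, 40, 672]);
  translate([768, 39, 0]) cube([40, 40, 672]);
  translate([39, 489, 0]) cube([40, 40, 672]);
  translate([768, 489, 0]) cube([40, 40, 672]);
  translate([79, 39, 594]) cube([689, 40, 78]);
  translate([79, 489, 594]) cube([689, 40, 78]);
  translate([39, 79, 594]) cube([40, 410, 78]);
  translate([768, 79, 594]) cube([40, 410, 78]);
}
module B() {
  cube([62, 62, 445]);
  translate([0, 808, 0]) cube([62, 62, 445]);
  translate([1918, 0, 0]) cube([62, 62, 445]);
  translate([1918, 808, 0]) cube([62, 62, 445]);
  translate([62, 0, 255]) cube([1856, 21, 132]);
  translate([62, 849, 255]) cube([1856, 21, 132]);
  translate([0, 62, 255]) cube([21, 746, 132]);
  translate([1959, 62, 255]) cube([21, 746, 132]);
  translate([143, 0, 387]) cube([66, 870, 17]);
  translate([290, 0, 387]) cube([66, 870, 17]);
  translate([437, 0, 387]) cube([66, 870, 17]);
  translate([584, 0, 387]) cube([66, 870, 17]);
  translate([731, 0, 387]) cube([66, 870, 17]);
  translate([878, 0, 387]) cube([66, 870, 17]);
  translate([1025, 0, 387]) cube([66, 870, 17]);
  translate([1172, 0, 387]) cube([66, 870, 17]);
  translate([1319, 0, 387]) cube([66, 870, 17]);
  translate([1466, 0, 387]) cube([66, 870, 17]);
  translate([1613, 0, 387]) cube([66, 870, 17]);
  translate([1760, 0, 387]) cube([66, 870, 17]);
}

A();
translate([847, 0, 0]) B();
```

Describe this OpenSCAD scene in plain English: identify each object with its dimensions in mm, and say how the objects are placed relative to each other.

A is a table: top 847 mm (x) × 568 mm (y), 32 mm thick, upper face at z = 704 mm, on four 40×40 mm square legs, each inset 39 mm from the nearest pair of top edges, running from z = 0 to the bottom of the top. Four apron rails, 40 mm thick and 78 mm tall, run between adjacent legs with their top edges flush with the underside of the top and their outer faces flush with the legs' outer faces.

B is a bed frame 1980 mm long (x) by 870 mm wide (y). Four 62×62 mm corner posts, 445 mm tall, at the corners of the footprint. Four rails of 21 mm thickness and 132 mm height run between adjacent posts with their undersides at z = 255 mm, their outer faces flush with the outside of the frame (the two x-running rails run between the posts' inner faces; the two y-running rails run between the posts' inner faces). 12 slats, each 66 mm wide (x) and 17 mm thick, lie across the top of the two x-running rails, running the full 870 mm width of the frame in y; the slats are evenly spaced along x between the inner faces of the end posts with equal gaps (rounded down to the nearest mm) at the −x end and between each pair — any rounding remainder accumulates at the +x end.

The bed frame is against the table's +x side, with their −y faces flush.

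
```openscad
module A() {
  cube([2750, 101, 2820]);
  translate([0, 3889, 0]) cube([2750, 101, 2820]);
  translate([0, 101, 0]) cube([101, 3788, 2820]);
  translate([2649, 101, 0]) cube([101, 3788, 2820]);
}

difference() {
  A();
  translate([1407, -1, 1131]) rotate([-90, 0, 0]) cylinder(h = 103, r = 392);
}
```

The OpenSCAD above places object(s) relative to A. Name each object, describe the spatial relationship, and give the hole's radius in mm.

The subtracted cylinder has r = 392 mm.

A is a house frame. The house frame has a circular hole through its front wall. The hole's radius is 392 mm.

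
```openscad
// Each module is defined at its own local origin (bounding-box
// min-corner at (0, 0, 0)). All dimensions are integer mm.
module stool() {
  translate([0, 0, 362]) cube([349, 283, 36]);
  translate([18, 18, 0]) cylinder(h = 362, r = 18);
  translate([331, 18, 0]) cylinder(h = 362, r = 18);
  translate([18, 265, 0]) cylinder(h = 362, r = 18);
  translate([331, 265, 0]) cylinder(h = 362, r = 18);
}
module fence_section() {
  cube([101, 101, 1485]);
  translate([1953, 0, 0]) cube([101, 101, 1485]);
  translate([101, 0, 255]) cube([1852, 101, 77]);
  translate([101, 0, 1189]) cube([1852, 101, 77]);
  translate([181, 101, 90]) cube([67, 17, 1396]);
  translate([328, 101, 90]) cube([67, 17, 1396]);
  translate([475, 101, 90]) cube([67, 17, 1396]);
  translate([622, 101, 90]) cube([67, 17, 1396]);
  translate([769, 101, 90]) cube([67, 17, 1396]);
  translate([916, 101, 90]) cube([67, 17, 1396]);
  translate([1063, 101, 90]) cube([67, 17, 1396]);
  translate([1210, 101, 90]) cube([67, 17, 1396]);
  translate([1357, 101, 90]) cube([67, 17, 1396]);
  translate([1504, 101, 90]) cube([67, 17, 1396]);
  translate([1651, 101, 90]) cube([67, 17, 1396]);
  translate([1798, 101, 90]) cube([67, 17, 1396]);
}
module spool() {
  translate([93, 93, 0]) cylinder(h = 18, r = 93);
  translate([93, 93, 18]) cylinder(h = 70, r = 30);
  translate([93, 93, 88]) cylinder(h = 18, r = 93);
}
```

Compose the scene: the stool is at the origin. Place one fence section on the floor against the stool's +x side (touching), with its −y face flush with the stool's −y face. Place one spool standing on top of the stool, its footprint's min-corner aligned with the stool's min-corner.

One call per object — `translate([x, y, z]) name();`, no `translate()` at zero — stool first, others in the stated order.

stool();
translate([349, 0, 0]) fence_section();
translate([0, 0, 398]) spool();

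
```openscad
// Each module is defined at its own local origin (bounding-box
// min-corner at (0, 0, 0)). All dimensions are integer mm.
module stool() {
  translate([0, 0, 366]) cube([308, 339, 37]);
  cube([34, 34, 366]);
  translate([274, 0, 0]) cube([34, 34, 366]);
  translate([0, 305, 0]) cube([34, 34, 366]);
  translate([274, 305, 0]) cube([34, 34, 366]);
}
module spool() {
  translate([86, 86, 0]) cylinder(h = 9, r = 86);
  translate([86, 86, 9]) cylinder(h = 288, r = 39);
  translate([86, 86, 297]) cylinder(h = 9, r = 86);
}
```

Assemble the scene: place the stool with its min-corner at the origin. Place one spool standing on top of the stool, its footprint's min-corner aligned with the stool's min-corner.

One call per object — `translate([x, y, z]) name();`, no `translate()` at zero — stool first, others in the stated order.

stool();
translate([0, 0, 403]) spool();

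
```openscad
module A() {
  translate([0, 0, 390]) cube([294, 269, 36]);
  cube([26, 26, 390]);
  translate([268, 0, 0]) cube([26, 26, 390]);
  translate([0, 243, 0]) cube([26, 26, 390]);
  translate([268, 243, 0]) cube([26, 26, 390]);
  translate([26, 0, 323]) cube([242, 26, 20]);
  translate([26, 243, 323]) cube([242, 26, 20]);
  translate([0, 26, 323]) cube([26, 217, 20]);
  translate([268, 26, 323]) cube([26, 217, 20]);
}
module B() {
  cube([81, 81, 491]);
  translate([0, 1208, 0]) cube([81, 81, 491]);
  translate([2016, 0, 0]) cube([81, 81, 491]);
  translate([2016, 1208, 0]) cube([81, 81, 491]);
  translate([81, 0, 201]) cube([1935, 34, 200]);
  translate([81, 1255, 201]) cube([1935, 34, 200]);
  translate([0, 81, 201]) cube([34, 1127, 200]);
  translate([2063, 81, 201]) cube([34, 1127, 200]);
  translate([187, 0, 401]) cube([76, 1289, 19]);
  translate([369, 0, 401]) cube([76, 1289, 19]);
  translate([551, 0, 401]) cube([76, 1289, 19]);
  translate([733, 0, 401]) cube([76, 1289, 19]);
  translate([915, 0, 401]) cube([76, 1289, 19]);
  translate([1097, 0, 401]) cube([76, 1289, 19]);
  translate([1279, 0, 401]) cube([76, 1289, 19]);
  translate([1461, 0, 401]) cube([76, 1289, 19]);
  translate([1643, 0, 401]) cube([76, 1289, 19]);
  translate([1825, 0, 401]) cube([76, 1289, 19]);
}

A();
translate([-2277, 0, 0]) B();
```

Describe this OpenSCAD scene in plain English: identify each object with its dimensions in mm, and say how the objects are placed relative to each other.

A is a simple wooden stool: a rectangular seat 294 mm (x) by 269 mm (y), 36 mm thick, top face at z = 426 mm, on four square legs, each 26×26 mm in cross-section. The legs rest on z = 0, each flush with a corner of the seat. Four stretchers, 26 mm wide and 20 mm tall, connect adjacent legs with their undersides at z = 323 mm, each running between the inner faces of the legs it joins and aligned with the legs' outer faces on the other axis.

B is a bed frame 2097 mm long (x) by 1289 mm wide (y). Four 81×81 mm corner posts, 491 mm tall, at the corners of the footprint. Four rails of 34 mm thickness and 200 mm height run between adjacent posts with their undersides at z = 201 mm, their outer faces flush with the outside of the frame (the two x-running rails run between the posts' inner faces; the two y-running rails run between the posts' inner faces). 10 slats, each 76 mm wide (x) and 19 mm thick, lie across the top of the two x-running rails, running the full 1289 mm width of the frame in y; the slats are evenly spaced along x between the inner faces of the end posts with equal gaps (rounded down to the nearest mm) at the −x end and between each pair — any rounding remainder accumulates at the +x end.

The bed frame is on the floor beside the stool on its −x side.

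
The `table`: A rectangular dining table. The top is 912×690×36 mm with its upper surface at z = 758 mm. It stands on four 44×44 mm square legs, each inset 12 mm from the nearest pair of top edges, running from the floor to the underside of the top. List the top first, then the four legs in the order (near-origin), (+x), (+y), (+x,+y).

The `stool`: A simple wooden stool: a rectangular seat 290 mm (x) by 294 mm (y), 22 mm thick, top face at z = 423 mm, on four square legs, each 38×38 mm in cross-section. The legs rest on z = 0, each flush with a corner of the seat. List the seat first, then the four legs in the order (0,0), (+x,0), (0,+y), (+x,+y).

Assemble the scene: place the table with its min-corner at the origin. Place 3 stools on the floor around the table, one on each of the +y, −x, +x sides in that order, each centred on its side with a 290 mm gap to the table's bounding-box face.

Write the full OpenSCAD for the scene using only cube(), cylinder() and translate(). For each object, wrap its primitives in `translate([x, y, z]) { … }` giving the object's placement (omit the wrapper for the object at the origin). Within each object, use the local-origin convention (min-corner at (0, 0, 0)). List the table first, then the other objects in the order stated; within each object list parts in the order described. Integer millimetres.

translate([0, 0, 722]) cube([912, 690, 36]);
translate([12, 12, 0]) cube([44, 44, 722]);
translate([856, 12, 0]) cube([44, 44, 722]);
translate([12, 634, 0]) cube([44, 44, 722]);
translate([856, 634, 0]) cube([44, 44, 722]);
translate([311, 980, 0]) {
  translate([0, 0, 401]) cube([290, 294, 22]);
  cube([38, 38, 401]);
  translate([252, 0, 0]) cube([38, 38, 401]);
  translate([0, 256, 0]) cube([38, 38, 401]);
  translate([252, 256, 0]) cube([38, 38, 401]);
}
translate([-580, 198, 0]) {
  translate([0, 0, 401]) cube([290, 294, 22]);
  cube([38, 38, 401]);
  translate([252, 0, 0]) cube([38, 38, 401]);
  translate([0, 256, 0]) cube([38, 38, 401]);
  translate([252, 256, 0]) cube([38, 38, 401]);
}
translate([1202, 198, 0]) {
  translate([0, 0, 401]) cube([290, 294, 22]);
  cube([38, 38, 401]);
  translate([252, 0, 0]) cube([38, 38, 401]);
  translate([0, 256, 0]) cube([38, 38, 401]);
  translate([252, 256, 0]) cube([38, 38, 401]);
}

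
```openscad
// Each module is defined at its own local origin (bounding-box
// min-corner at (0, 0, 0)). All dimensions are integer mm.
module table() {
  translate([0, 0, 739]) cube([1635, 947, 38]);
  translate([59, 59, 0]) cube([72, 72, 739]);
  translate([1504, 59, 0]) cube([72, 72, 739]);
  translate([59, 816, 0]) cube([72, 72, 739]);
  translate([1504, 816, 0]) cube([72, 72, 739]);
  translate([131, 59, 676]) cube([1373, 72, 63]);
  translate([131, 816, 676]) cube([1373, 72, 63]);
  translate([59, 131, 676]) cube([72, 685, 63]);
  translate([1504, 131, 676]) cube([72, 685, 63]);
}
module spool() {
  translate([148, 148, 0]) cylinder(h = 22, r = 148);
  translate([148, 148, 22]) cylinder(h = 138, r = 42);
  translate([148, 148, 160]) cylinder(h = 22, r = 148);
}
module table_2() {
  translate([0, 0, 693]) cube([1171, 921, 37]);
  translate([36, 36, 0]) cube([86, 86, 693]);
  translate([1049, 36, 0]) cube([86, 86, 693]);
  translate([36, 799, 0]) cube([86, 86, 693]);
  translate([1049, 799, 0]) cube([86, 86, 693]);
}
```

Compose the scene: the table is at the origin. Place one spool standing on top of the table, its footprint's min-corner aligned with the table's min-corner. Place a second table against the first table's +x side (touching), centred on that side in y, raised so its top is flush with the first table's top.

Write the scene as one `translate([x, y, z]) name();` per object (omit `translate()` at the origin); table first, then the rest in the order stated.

table();
translate([0, 0, 777]) spool();
translate([1635, 13, 47]) table_2();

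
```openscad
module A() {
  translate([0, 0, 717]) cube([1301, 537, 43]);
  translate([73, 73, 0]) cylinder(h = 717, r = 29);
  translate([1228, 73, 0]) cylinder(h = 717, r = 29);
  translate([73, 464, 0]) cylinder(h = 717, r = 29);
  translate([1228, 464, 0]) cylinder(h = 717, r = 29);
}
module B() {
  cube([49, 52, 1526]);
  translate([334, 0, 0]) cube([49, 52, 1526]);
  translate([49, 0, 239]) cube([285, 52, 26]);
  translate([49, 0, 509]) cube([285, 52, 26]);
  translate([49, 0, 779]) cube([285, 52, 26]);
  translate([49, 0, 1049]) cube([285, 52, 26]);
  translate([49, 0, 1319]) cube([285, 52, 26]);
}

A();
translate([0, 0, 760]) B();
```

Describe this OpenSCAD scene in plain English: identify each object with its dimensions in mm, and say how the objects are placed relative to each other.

A is a rectangular dining table. The top is 1301×537×43 mm with its upper surface at z = 760 mm. It stands on four round legs of 58 mm diameter, each leg's bounding box inset 44 mm from the nearest pair of top edges, running from the floor to the underside of the top.

B is a wooden ladder with two side rails of 49×52 mm section and 1526 mm height, set 383 mm apart overall. Between them run 5 rectangular rungs (52 mm deep, 26 mm thick), front faces flush with the rails' −y face. The bottom of the first rung is 239 mm above the floor and each subsequent rung is 270 mm higher than the one below.

The ladder is on top of the table.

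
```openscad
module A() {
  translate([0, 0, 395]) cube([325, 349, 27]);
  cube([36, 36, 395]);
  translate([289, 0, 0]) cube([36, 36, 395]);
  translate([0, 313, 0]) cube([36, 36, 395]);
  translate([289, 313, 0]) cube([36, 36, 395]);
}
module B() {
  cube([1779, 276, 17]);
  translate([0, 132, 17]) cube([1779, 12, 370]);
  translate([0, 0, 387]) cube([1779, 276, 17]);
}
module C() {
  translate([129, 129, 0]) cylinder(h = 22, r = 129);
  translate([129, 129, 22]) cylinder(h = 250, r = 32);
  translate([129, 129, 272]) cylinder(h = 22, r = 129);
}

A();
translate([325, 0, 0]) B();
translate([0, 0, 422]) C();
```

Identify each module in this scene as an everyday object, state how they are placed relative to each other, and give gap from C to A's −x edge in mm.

The spool's min-x is at 0; the stool's min-x is 0; gap = 0 mm.

A is a stool. B is an I-beam. C is a spool. The I-beam is against the stool's +x side, with their −y faces flush. The spool is on top of the stool. The gap from the spool to the stool's −x edge is 0 mm.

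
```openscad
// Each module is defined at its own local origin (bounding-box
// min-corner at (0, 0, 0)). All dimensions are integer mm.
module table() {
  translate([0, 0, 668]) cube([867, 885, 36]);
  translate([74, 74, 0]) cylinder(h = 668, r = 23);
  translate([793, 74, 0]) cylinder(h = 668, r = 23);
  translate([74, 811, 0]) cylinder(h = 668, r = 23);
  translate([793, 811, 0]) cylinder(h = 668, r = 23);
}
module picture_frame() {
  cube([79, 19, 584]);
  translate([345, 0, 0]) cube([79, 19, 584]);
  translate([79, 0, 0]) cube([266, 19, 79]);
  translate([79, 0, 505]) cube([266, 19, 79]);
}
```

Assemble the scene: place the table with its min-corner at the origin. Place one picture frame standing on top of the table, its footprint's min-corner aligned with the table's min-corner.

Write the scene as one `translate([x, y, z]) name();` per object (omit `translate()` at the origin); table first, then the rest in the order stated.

table();
translate([0, 0, 704]) picture_frame();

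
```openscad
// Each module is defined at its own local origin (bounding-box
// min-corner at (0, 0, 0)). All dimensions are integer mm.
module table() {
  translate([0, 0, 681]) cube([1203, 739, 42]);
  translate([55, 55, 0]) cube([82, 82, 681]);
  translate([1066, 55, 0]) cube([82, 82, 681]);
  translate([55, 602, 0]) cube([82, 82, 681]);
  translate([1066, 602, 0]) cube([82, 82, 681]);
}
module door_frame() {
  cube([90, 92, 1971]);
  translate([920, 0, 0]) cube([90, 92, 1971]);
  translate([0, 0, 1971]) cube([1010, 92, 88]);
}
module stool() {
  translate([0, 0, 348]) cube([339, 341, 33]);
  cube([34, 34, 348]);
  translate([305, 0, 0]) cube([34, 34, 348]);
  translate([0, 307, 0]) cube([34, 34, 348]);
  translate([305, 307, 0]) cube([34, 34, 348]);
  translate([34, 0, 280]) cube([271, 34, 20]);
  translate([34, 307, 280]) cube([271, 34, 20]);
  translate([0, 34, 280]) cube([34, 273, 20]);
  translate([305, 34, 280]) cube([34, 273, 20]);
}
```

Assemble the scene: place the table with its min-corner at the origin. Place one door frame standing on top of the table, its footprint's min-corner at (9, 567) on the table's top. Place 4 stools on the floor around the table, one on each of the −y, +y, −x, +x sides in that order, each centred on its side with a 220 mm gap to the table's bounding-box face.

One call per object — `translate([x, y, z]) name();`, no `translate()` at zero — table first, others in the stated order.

table();
translate([9, 567, 723]) door_frame();
translate([432, -561, 0]) stool();
translate([432, 959, 0]) stool();
translate([-559, 199, 0]) stool();
translate([1423, 199, 0]) stool();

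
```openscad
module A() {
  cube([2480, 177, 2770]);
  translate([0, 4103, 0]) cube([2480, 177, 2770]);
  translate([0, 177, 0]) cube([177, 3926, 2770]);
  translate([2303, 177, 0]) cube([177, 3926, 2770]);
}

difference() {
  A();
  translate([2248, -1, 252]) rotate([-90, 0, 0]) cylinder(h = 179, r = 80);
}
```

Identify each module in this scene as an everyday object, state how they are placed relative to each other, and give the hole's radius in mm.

A is a house frame. The house frame has a circular hole through its front wall. The hole's radius is 80 mm.

The subtracted cylinder has r = 80 mm.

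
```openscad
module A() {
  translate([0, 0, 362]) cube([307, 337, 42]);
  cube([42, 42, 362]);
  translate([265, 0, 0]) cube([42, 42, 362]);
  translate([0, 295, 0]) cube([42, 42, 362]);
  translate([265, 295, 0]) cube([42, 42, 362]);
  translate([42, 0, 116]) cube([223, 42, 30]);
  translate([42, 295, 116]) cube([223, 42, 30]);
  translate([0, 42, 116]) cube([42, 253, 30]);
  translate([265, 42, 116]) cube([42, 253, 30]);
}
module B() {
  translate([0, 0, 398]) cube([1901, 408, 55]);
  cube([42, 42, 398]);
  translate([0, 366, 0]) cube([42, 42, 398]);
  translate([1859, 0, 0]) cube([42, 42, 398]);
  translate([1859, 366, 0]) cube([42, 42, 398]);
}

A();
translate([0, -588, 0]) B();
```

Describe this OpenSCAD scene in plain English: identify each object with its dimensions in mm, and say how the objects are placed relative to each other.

A is a simple wooden stool: a rectangular seat 307 mm (x) by 337 mm (y), 42 mm thick, top face at z = 404 mm, on four square legs, each 42×42 mm in cross-section. The legs rest on z = 0, each flush with a corner of the seat. Four stretchers, 42 mm wide and 30 mm tall, connect adjacent legs with their undersides at z = 116 mm, each running between the inner faces of the legs it joins and aligned with the legs' outer faces on the other axis.

B is a long wooden bench with a 1901 mm (x) × 408 mm (y) seat, 55 mm thick, its top surface 453 mm above the floor. Four 42 mm square legs at the seat corners, flush with the edges, run from z = 0 to the seat underside.

The bench is on the floor beside the stool on its −y side.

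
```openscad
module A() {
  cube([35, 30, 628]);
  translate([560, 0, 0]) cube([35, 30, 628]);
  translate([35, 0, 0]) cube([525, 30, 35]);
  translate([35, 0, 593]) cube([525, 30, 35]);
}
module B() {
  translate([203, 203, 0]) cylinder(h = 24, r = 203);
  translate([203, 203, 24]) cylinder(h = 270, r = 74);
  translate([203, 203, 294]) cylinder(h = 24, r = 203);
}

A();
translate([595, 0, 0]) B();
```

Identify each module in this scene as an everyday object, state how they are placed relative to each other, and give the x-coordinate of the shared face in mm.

A is a picture frame. B is a spool. The spool is against the picture frame's +x side, with their −y faces flush. The x-coordinate of the shared face is 595 mm.

The picture frame's +x face and the spool's −x face are both at x = 595 mm.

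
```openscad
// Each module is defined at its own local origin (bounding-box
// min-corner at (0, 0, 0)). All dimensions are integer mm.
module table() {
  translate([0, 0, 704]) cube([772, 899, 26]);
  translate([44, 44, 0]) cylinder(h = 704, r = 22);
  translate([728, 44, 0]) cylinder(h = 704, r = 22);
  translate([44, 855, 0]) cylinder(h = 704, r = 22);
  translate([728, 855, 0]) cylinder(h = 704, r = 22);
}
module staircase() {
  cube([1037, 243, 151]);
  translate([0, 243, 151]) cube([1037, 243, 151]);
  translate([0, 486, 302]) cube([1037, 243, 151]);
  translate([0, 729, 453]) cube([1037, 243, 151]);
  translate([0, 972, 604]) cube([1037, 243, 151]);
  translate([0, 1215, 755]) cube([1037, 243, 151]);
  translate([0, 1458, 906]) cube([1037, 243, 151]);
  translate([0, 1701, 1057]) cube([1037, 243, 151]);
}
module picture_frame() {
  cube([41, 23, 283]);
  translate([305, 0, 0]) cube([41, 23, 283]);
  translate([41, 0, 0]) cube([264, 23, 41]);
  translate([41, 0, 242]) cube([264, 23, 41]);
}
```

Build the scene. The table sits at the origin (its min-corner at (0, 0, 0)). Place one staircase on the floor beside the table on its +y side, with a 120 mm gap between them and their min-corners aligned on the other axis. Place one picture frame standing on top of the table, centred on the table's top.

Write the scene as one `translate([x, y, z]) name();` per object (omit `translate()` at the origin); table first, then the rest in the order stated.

table();
translate([0, 1019, 0]) staircase();
translate([213, 438, 730]) picture_frame();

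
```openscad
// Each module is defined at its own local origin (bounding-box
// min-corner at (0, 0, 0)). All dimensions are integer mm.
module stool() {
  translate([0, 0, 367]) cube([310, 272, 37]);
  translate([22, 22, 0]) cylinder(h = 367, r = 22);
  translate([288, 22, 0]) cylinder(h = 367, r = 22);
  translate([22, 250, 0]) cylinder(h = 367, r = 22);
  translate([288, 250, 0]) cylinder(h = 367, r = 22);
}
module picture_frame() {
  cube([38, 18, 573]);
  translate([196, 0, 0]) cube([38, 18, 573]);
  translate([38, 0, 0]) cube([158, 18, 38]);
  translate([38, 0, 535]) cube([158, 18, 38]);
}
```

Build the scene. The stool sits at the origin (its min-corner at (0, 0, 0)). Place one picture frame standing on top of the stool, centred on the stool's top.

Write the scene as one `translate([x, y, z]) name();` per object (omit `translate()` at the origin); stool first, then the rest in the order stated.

stool();
translate([38, 127, 404]) picture_frame();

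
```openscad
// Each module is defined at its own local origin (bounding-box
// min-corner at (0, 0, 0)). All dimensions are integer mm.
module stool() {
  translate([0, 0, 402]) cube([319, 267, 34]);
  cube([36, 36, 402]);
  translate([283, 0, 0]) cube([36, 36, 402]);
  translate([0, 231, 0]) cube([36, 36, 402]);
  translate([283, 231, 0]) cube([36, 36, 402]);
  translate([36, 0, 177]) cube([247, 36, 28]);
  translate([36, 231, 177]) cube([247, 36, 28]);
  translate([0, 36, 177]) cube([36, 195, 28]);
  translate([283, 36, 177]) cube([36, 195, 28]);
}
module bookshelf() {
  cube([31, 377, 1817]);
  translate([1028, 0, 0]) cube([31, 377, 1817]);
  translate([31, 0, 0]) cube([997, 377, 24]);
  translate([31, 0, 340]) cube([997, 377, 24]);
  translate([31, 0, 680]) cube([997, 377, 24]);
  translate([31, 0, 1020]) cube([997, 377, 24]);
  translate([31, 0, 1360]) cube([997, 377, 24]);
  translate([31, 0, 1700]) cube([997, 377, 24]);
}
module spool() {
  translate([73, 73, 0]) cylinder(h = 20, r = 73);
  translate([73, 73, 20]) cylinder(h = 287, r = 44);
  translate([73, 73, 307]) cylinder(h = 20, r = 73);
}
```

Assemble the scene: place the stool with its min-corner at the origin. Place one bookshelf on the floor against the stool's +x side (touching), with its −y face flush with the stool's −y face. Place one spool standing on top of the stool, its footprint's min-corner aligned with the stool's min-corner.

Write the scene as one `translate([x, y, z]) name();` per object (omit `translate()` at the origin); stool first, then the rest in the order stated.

stool();
translate([319, 0, 0]) bookshelf();
translate([0, 0, 436]) spool();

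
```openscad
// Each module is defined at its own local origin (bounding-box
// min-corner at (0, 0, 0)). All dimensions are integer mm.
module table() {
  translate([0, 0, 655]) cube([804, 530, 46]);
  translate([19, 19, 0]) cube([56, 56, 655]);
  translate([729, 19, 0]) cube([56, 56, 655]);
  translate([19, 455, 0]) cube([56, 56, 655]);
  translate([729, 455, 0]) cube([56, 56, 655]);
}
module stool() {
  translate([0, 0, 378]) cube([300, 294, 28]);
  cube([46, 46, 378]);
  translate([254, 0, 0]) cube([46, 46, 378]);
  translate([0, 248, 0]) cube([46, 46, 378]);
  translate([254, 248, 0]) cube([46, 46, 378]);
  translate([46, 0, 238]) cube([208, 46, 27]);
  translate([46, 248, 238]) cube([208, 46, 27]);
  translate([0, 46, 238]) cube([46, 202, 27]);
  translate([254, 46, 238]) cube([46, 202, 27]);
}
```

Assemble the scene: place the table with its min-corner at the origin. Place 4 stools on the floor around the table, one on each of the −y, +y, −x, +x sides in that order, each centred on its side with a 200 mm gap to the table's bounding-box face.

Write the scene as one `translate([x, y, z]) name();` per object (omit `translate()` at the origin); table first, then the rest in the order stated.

table();
translate([252, -494, 0]) stool();
translate([252, 730, 0]) stool();
translate([-500, 118, 0]) stool();
translate([1004, 118, 0]) stool();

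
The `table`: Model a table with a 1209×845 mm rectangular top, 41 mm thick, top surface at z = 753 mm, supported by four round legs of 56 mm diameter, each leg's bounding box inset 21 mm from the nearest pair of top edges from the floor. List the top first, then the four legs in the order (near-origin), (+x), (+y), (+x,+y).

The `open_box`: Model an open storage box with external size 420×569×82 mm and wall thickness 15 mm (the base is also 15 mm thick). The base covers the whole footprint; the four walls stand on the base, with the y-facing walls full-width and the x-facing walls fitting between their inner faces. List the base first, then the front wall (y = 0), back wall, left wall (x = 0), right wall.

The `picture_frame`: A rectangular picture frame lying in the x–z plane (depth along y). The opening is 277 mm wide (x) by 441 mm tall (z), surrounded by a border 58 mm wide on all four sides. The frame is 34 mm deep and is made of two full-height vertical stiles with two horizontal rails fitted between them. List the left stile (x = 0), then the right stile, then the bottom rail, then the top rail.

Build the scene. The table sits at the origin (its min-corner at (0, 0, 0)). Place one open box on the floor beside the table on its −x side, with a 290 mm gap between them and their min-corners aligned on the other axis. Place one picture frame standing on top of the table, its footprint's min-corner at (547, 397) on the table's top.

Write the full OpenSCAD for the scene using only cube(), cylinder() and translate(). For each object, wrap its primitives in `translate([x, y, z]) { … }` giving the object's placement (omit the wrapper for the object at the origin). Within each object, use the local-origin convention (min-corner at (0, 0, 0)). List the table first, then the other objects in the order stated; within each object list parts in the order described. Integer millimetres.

translate([0, 0, 712]) cube([1209, 845, 41]);
translate([49, 49, 0]) cylinder(h = 712, r = 28);
translate([1160, 49, 0]) cylinder(h = 712, r = 28);
translate([49, 796, 0]) cylinder(h = 712, r = 28);
translate([1160, 796, 0]) cylinder(h = 712, r = 28);
translate([-710, 0, 0]) {
  cube([420, 569, 15]);
  translate([0, 0, 15]) cube([420, 15, 67]);
  translate([0, 554, 15]) cube([420, 15, 67]);
  translate([0, 15, 15]) cube([15, 539, 67]);
  translate([405, 15, 15]) cube([15, 539, 67]);
}
translate([547, 397, 753]) {
  cube([58, 34, 557]);
  translate([335, 0, 0]) cube([58, 34, 557]);
  translate([58, 0, 0]) cube([277, 34, 58]);
  translate([58, 0, 499]) cube([277, 34, 58]);
}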